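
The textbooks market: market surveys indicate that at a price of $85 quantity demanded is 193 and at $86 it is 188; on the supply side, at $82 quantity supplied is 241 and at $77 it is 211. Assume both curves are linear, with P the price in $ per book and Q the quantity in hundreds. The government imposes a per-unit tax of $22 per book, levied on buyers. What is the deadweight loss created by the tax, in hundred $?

Demand slope: (188 − 193)/(86 − 85) = -5, so Qd = 618 − 5P.
Supply slope: (211 − 241)/(77 − 82) = 6, so Qs = 6P − 251.
Without the tax, 618 − 5P = 6P − 251 gives 11P = 869, so P* = $79 and Q* = 223.
With the tax collected from buyers, demand (in seller-price terms) shifts: Qd = 618 − 5(P + 22).
New equilibrium: buyers pay $91, producers receive $69, Q = 163. (Wedge: Pb − Ps = 22.)
Quantity falls by |ΔQ| = |223 − 163| = 60.
DWL = ½ · t · |ΔQ| = ½ · 22 · 60 = $660.

Deadweight loss = $660 hundred.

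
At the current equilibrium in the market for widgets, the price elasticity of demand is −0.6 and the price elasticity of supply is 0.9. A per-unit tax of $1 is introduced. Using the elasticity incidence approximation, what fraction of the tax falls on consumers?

Incidence ratio: consumers' share ≈ εs / (εs + |εd|) = 0.9 / (0.9 + 0.6) = 0.6.
Supply is the more elastic side, so consumers bear the larger share.

Consumers' share ≈ 0.6.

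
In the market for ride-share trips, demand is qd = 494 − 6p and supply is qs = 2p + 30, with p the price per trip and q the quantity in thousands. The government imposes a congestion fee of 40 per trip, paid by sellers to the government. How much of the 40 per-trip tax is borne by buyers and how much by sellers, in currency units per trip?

Buyers bear 10 per trip; sellers bear 30 per trip.

Before the tax: set 494 − 6p = 2p + 30 → p* = 58, q* = 146.
With the tax collected from sellers, supply shifts: qs = 2(p − 40) + 30.
Solving gives q = 86 with buyers paying 68 and sellers receiving 28 (the 40 wedge).
Burden on buyers: 10; on sellers: 30. (They sum to 40.)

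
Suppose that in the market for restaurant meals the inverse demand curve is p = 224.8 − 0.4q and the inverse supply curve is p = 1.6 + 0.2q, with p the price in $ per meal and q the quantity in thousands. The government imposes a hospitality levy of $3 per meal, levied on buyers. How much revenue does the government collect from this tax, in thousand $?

Tax revenue = $1101 thousand.

Rewrite in direct form: qd = 562 − 2.5p and qs = 5p − 8.
Before the tax: set 562 − 2.5p = 5p − 8 → p* = $76, q* = 372.
With the tax collected from buyers, demand (in seller-price terms) shifts: qd = 562 − 2.5(p + 3).
New equilibrium: buyers pay $78, producers receive $75, q = 367. (Wedge: pb − ps = 3.)
Revenue = t · Q = 3 · 367 = $1101.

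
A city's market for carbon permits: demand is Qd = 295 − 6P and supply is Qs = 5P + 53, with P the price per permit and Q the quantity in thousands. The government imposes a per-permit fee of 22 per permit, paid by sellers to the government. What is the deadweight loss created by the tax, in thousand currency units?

Without the tax, 295 − 6P = 5P + 53 gives 11P = 242, so P* = 22 and Q* = 163.
With the tax collected from sellers, supply shifts: Qs = 5(P − 22) + 53.
Solving gives Q = 103 with consumers paying 32 and sellers receiving 10 (the 22 wedge).
Quantity falls by |ΔQ| = |163 − 103| = 60.
DWL = ½ · t · |ΔQ| = ½ · 22 · 60 = 660.

Deadweight loss = 660 thousand.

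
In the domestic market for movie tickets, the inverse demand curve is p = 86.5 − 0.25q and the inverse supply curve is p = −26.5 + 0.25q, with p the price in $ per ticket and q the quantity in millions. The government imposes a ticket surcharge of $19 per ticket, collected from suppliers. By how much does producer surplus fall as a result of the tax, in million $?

Inverting to q(p) form: qd = 346 − 4p; qs = 4p + 106.
Before the tax: set 346 − 4p = 4p + 106 → p* = $30, q* = 226.
With the tax collected from suppliers, supply shifts: qs = 4(p − 19) + 106.
New equilibrium: buyers pay $39.5, suppliers receive $20.5, q = 188. (Wedge: pb − ps = 19.)
ΔPS is the trapezoid between Q = 188 and Q = 226 of height $9.5: ½ · (226 + 188) · 9.5 = $1966.5.

Producer surplus falls by $1966.5 million.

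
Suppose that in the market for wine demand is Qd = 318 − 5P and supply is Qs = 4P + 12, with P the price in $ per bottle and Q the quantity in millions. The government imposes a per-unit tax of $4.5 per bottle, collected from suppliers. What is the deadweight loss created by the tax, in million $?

Deadweight loss = $22.5 million.

Without the tax, 318 − 5P = 4P + 12 gives 9P = 306, so P* = $34 and Q* = 148.
With the tax collected from suppliers, supply shifts: Qs = 4(P − 4.5) + 12.
Solving gives Q = 138 with buyers paying $36 and suppliers receiving $31.5 (the $4.5 wedge).
Quantity falls by |ΔQ| = |148 − 138| = 10.
DWL = ½ · t · |ΔQ| = ½ · 4.5 · 10 = $22.5.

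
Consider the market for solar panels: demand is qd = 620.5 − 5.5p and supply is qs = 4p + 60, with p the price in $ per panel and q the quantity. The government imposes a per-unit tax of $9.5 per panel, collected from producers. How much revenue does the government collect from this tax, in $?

Tax revenue = $2603.

Without the tax, 620.5 − 5.5p = 4p + 60 gives 9.5p = 560.5, so p* = $59 and q* = 296.
With the tax collected from producers, supply shifts: qs = 4(p − 9.5) + 60.
New equilibrium: consumers pay $63, producers receive $53.5, q = 274. (Wedge: pb − ps = 9.5.)
Revenue = t · Q = 9.5 · 274 = $2603.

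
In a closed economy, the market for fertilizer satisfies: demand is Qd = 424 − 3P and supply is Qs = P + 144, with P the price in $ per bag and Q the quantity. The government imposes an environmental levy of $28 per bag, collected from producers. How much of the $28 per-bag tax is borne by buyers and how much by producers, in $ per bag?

Before the tax: set 424 − 3P = P + 144 → P* = $70, Q* = 214.
With the tax collected from producers, supply shifts: Qs = (P − 28) + 144.
New equilibrium: buyers pay $77, producers receive $49, Q = 193. (Wedge: Pb − Ps = 28.)
Burden on buyers: $7; on producers: $21. (They sum to $28.)
The less price-elastic side of the market bears the larger share of a per-unit tax.

Buyers bear $7 per bag; producers bear $21 per bag.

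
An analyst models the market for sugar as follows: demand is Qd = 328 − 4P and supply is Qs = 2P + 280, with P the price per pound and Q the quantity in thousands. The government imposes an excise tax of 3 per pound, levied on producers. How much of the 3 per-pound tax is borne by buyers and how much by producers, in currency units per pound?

Without the tax, 328 − 4P = 2P + 280 gives 6P = 48, so P* = 8 and Q* = 296.
With the tax collected from producers, supply shifts: Qs = 2(P − 3) + 280.
New equilibrium: buyers pay 9, producers receive 6, Q = 292. (Wedge: Pb − Ps = 3.)
Burden on buyers: 1; on producers: 2. (They sum to 3.)
The less price-elastic side of the market bears the larger share of a per-unit tax.

Buyers bear 1 per pound; producers bear 2 per pound.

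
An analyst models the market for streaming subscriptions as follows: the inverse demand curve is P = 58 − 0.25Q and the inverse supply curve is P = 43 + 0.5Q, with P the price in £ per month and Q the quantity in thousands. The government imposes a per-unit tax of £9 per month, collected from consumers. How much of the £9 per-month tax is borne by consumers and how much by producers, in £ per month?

Consumers bear £3 per month; producers bear £6 per month.

Inverting to Q(P) form: Qd = 232 − 4P; Qs = 2P − 86.
Without the tax, 232 − 4P = 2P − 86 gives 6P = 318, so P* = £53 and Q* = 20.
With the tax collected from consumers, demand (in seller-price terms) shifts: Qd = 232 − 4(P + 9).
New equilibrium: consumers pay £56, producers receive £47, Q = 8. (Wedge: Pb − Ps = 9.)
Burden on consumers: £3; on producers: £6. (They sum to £9.)
The less price-elastic side of the market bears the larger share of a per-unit tax.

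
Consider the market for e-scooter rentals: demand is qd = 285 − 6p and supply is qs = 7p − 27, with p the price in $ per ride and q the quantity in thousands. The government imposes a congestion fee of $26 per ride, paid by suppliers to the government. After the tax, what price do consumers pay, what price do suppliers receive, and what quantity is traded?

Consumers pay $38; suppliers receive $12; quantity = 57.

Before the tax: set 285 − 6p = 7p − 27 → p* = $24, q* = 141.
With the tax collected from suppliers, supply shifts: qs = 7(p − 26) − 27.
New equilibrium: consumers pay $38, suppliers receive $12, q = 57. (Wedge: pb − ps = 26.)
The less price-elastic side of the market bears the larger share of a per-unit tax.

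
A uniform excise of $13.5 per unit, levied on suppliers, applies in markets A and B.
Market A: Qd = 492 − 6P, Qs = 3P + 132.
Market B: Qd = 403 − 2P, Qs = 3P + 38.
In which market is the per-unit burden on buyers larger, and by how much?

Market B, by $3.6.

Market A: pre-tax P* = $40, Q* = 252; post-tax Q = 225; per-unit burden on buyers = $4.5.
Market B: pre-tax P* = $73, Q* = 257; post-tax Q = 240.8; per-unit burden on buyers = $8.1.
Difference: $4.5 vs $8.1 → market B is larger by $3.6.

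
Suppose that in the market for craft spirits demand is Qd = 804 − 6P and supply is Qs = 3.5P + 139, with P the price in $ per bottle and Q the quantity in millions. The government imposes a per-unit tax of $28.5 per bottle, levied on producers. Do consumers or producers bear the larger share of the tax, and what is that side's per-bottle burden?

Before the tax: set 804 − 6P = 3.5P + 139 → P* = $70, Q* = 384.
With the tax collected from producers, supply shifts: Qs = 3.5(P − 28.5) + 139.
Solving gives Q = 321 with consumers paying $80.5 and producers receiving $52 (the $28.5 wedge).
Per-bottle burden: consumers $10.5, producers $18.
Producers take the larger share because supply is less price-elastic here (demand slope 6 vs supply slope 3.5).
The less price-elastic side of the market bears the larger share of a per-unit tax.

Producers bear the larger share: $18 per bottle.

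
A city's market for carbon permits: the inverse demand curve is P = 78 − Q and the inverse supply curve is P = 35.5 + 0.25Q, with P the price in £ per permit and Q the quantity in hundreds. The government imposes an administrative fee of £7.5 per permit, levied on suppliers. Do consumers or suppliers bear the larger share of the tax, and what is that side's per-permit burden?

Rewrite in direct form: Qd = 78 − P and Qs = 4P − 142.
Before the tax: set 78 − P = 4P − 142 → P* = £44, Q* = 34.
With the tax collected from suppliers, supply shifts: Qs = 4(P − 7.5) − 142.
Solving gives Q = 28 with consumers paying £50 and suppliers receiving £42.5 (the £7.5 wedge).
Per-permit burden: consumers £6, suppliers £1.5.
Consumers take the larger share because demand is less price-elastic here (demand slope 1 vs supply slope 4).
The less price-elastic side of the market bears the larger share of a per-unit tax.

Consumers bear the larger share: £6 per permit.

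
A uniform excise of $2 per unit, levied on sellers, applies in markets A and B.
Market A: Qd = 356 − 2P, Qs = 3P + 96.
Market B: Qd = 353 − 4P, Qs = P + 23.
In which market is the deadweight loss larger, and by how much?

Market A: pre-tax P* = $52, Q* = 252; post-tax Q = 249.6; deadweight loss = $2.4.
Market B: pre-tax P* = $66, Q* = 89; post-tax Q = 87.4; deadweight loss = $1.6.
Difference: $2.4 vs $1.6 → market A is larger by $0.8.

Market A, by $0.8.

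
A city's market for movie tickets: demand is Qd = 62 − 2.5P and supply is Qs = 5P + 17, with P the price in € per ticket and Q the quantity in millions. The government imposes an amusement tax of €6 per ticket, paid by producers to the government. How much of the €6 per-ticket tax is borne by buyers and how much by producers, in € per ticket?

Without the tax, 62 − 2.5P = 5P + 17 gives 7.5P = 45, so P* = €6 and Q* = 47.
With the tax collected from producers, supply shifts: Qs = 5(P − 6) + 17.
New equilibrium: buyers pay €10, producers receive €4, Q = 37. (Wedge: Pb − Ps = 6.)
Burden on buyers: €4; on producers: €2. (They sum to €6.)
The less price-elastic side of the market bears the larger share of a per-unit tax.

Buyers bear €4 per ticket; producers bear €2 per ticket.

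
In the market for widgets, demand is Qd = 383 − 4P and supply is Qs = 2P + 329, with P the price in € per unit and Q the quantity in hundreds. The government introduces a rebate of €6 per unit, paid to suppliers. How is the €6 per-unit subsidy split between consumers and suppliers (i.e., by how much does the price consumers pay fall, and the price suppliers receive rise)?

Without the subsidy, 383 − 4P = 2P + 329 gives 6P = 54, so P* = €9 and Q* = 347.
With a per-unit subsidy paid to suppliers, each receives P + 6 per unit sold, so supply becomes Qs = 2(P + 6) + 329.
Solving gives Q = 355 with consumers paying €7 and suppliers receiving €13 (the €6 wedge).
Gain to consumers: €2; to suppliers: €4. (They sum to €6.)

Consumers gain €2 per unit; suppliers gain €4 per unit.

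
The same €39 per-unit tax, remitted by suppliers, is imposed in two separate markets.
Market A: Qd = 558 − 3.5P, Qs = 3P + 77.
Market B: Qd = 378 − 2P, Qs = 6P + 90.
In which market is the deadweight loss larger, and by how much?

Market A, by €87.75.

Market A: pre-tax P* = €74, Q* = 299; post-tax Q = 236; deadweight loss = €1228.5.
Market B: pre-tax P* = €36, Q* = 306; post-tax Q = 247.5; deadweight loss = €1140.75.
Difference: €1228.5 vs €1140.75 → market A is larger by €87.75.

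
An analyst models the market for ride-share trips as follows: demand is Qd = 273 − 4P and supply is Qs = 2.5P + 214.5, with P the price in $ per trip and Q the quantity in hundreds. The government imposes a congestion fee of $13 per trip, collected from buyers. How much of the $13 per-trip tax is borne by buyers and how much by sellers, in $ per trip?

Buyers bear $5 per trip; sellers bear $8 per trip.

Without the tax, 273 − 4P = 2.5P + 214.5 gives 6.5P = 58.5, so P* = $9 and Q* = 237.
With the tax collected from buyers, demand (in seller-price terms) shifts: Qd = 273 − 4(P + 13).
New equilibrium: buyers pay $14, sellers receive $1, Q = 217. (Wedge: Pb − Ps = 13.)
Burden on buyers: $5; on sellers: $8. (They sum to $13.)
The less price-elastic side of the market bears the larger share of a per-unit tax.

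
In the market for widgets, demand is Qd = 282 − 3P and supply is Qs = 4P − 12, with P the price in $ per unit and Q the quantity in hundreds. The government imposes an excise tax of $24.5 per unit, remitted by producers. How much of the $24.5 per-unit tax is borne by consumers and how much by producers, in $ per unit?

Without the tax, 282 − 3P = 4P − 12 gives 7P = 294, so P* = $42 and Q* = 156.
With the tax collected from producers, supply shifts: Qs = 4(P − 24.5) − 12.
Solving gives Q = 114 with consumers paying $56 and producers receiving $31.5 (the $24.5 wedge).
Burden on consumers: $14; on producers: $10.5. (They sum to $24.5.)
The less price-elastic side of the market bears the larger share of a per-unit tax.

Consumers bear $14 per unit; producers bear $10.5 per unit.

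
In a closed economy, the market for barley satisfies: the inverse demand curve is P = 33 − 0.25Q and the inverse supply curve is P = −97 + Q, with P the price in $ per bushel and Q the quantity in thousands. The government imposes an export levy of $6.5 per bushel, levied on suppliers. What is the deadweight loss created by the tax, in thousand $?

Rewrite in direct form: Qd = 132 − 4P and Qs = P + 97.
Before the tax: set 132 − 4P = P + 97 → P* = $7, Q* = 104.
With the tax collected from suppliers, supply shifts: Qs = (P − 6.5) + 97.
Solving gives Q = 98.8 with consumers paying $8.3 and suppliers receiving $1.8 (the $6.5 wedge).
Quantity falls by |ΔQ| = |104 − 98.8| = 5.2.
DWL = ½ · t · |ΔQ| = ½ · 6.5 · 5.2 = $16.9.

Deadweight loss = $16.9 thousand.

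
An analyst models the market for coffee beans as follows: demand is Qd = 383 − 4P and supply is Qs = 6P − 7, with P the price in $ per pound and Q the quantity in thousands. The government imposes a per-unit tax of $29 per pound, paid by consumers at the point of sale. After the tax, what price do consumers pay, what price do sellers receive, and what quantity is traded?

Before the tax: set 383 − 4P = 6P − 7 → P* = $39, Q* = 227.
With the tax collected from consumers, demand (in seller-price terms) shifts: Qd = 383 − 4(P + 29).
New equilibrium: consumers pay $56.4, sellers receive $27.4, Q = 157.4. (Wedge: Pb − Ps = 29.)

Consumers pay $56.4; sellers receive $27.4; quantity = 157.4.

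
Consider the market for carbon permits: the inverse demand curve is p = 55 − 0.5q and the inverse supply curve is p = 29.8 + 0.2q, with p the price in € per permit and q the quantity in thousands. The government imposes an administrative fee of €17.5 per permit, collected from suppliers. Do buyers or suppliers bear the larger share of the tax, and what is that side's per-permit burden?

Rewrite in direct form: qd = 110 − 2p and qs = 5p − 149.
Without the tax, 110 − 2p = 5p − 149 gives 7p = 259, so p* = €37 and q* = 36.
With the tax collected from suppliers, supply shifts: qs = 5(p − 17.5) − 149.
New equilibrium: buyers pay €49.5, suppliers receive €32, q = 11. (Wedge: pb − ps = 17.5.)
Per-permit burden: buyers €12.5, suppliers €5.
Buyers take the larger share because demand is less price-elastic here (demand slope 2 vs supply slope 5).

Buyers bear the larger share: €12.5 per permit.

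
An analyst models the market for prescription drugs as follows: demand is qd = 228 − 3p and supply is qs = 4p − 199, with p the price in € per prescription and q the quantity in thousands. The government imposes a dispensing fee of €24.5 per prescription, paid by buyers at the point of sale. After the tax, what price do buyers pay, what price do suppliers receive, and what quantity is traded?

Before the tax: set 228 − 3p = 4p − 199 → p* = €61, q* = 45.
With the tax collected from buyers, demand (in seller-price terms) shifts: qd = 228 − 3(p + 24.5).
New equilibrium: buyers pay €75, suppliers receive €50.5, q = 3. (Wedge: pb − ps = 24.5.)
The less price-elastic side of the market bears the larger share of a per-unit tax.

Buyers pay €75; suppliers receive €50.5; quantity = 3.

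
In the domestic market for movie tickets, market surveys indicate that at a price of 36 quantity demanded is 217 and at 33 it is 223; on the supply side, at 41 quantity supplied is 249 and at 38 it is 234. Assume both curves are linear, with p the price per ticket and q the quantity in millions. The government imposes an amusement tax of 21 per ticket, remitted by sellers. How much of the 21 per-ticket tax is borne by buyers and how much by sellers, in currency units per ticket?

Buyers bear 15 per ticket; sellers bear 6 per ticket.

Demand slope: (223 − 217)/(33 − 36) = -2, so qd = 289 − 2p.
Supply slope: (234 − 249)/(38 − 41) = 5, so qs = 5p + 44.
Before the tax: set 289 − 2p = 5p + 44 → p* = 35, q* = 219.
With the tax collected from sellers, supply shifts: qs = 5(p − 21) + 44.
New equilibrium: buyers pay 50, sellers receive 29, q = 189. (Wedge: pb − ps = 21.)
Burden on buyers: 15; on sellers: 6. (They sum to 21.)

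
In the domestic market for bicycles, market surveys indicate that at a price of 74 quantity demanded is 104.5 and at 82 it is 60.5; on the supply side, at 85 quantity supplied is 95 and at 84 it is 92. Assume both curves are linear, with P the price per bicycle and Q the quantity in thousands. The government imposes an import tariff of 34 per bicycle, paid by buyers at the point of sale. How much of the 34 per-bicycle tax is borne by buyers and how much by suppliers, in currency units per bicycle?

Demand slope: (60.5 − 104.5)/(82 − 74) = -5.5, so Qd = 511.5 − 5.5P.
Supply slope: (92 − 95)/(84 − 85) = 3, so Qs = 3P − 160.
Before the tax: set 511.5 − 5.5P = 3P − 160 → P* = 79, Q* = 77.
With the tax collected from buyers, demand (in seller-price terms) shifts: Qd = 511.5 − 5.5(P + 34).
New equilibrium: buyers pay 91, suppliers receive 57, Q = 11. (Wedge: Pb − Ps = 34.)
Burden on buyers: 12; on suppliers: 22. (They sum to 34.)

Buyers bear 12 per bicycle; suppliers bear 22 per bicycle.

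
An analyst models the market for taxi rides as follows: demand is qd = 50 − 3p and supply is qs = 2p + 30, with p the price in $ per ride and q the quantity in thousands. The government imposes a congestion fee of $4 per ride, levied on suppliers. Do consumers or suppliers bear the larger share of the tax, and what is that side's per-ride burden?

Without the tax, 50 − 3p = 2p + 30 gives 5p = 20, so p* = $4 and q* = 38.
With the tax collected from suppliers, supply shifts: qs = 2(p − 4) + 30.
Solving gives q = 33.2 with consumers paying $5.6 and suppliers receiving $1.6 (the $4 wedge).
Per-ride burden: consumers $1.6, suppliers $2.4.
Suppliers take the larger share because supply is less price-elastic here (demand slope 3 vs supply slope 2).
The less price-elastic side of the market bears the larger share of a per-unit tax.

Suppliers bear the larger share: $2.4 per ride.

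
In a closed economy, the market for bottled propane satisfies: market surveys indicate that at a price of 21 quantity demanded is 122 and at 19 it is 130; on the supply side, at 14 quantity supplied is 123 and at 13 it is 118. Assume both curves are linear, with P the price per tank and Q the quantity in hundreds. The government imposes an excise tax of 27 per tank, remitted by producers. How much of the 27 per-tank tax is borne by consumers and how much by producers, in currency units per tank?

Consumers bear 15 per tank; producers bear 12 per tank.

Demand slope: (130 − 122)/(19 − 21) = -4, so Qd = 206 − 4P.
Supply slope: (118 − 123)/(13 − 14) = 5, so Qs = 5P + 53.
Before the tax: set 206 − 4P = 5P + 53 → P* = 17, Q* = 138.
With the tax collected from producers, supply shifts: Qs = 5(P − 27) + 53.
New equilibrium: consumers pay 32, producers receive 5, Q = 78. (Wedge: Pb − Ps = 27.)
Burden on consumers: 15; on producers: 12. (They sum to 27.)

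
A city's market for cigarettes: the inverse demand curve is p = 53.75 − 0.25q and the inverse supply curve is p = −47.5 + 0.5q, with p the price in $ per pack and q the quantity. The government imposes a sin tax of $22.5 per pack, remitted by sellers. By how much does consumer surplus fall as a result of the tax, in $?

Rewrite in direct form: qd = 215 − 4p and qs = 2p + 95.
Before the tax: set 215 − 4p = 2p + 95 → p* = $20, q* = 135.
With the tax collected from sellers, supply shifts: qs = 2(p − 22.5) + 95.
New equilibrium: consumers pay $27.5, sellers receive $5, q = 105. (Wedge: pb − ps = 22.5.)
ΔCS is the trapezoid between Q = 105 and Q = 135 of height $7.5: ½ · (135 + 105) · 7.5 = $900.

Consumer surplus falls by $900.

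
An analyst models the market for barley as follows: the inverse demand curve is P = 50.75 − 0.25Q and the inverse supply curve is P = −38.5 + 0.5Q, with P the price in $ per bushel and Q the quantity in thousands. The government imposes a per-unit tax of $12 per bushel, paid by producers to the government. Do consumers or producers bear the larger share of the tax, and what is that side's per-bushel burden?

Producers bear the larger share: $8 per bushel.

Inverting to Q(P) form: Qd = 203 − 4P; Qs = 2P + 77.
Without the tax, 203 − 4P = 2P + 77 gives 6P = 126, so P* = $21 and Q* = 119.
With the tax collected from producers, supply shifts: Qs = 2(P − 12) + 77.
New equilibrium: consumers pay $25, producers receive $13, Q = 103. (Wedge: Pb − Ps = 12.)
Per-bushel burden: consumers $4, producers $8.
Producers take the larger share because supply is less price-elastic here (demand slope 4 vs supply slope 2).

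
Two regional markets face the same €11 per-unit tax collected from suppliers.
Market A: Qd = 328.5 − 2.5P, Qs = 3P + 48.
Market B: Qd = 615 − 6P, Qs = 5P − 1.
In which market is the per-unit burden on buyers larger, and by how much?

Market A, by €1.

Market A: pre-tax P* = €51, Q* = 201; post-tax Q = 186; per-unit burden on buyers = €6.
Market B: pre-tax P* = €56, Q* = 279; post-tax Q = 249; per-unit burden on buyers = €5.
Difference: €6 vs €5 → market A is larger by €1.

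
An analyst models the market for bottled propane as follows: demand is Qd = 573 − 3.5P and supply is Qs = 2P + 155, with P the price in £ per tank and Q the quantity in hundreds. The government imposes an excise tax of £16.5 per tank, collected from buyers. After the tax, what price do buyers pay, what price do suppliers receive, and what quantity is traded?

Without the tax, 573 − 3.5P = 2P + 155 gives 5.5P = 418, so P* = £76 and Q* = 307.
With the tax collected from buyers, demand (in seller-price terms) shifts: Qd = 573 − 3.5(P + 16.5).
Solving gives Q = 286 with buyers paying £82 and suppliers receiving £65.5 (the £16.5 wedge).
The less price-elastic side of the market bears the larger share of a per-unit tax.

Buyers pay £82; suppliers receive £65.5; quantity = 286.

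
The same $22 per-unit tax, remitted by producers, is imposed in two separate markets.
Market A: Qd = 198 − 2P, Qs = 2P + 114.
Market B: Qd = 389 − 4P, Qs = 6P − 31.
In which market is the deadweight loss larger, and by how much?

Market A: pre-tax P* = $21, Q* = 156; post-tax Q = 134; deadweight loss = $242.
Market B: pre-tax P* = $42, Q* = 221; post-tax Q = 168.2; deadweight loss = $580.8.
Difference: $242 vs $580.8 → market B is larger by $338.8.

Market B, by $338.8.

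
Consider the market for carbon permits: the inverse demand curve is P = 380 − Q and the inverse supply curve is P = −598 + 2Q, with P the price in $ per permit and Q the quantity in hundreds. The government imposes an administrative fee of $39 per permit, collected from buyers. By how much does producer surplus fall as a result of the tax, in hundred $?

Producer surplus falls by $8307 hundred.

Rewrite in direct form: Qd = 380 − P and Qs = 0.5P + 299.
Without the tax, 380 − P = 0.5P + 299 gives 1.5P = 81, so P* = $54 and Q* = 326.
With the tax collected from buyers, demand (in seller-price terms) shifts: Qd = 380 − (P + 39).
New equilibrium: buyers pay $67, producers receive $28, Q = 313. (Wedge: Pb − Ps = 39.)
ΔPS is the trapezoid between Q = 313 and Q = 326 of height $26: ½ · (326 + 313) · 26 = $8307.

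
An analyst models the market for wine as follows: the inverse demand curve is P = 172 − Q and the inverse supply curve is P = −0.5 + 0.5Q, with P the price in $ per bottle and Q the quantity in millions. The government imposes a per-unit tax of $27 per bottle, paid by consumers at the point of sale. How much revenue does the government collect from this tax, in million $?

Inverting to Q(P) form: Qd = 172 − P; Qs = 2P + 1.
Before the tax: set 172 − P = 2P + 1 → P* = $57, Q* = 115.
With the tax collected from consumers, demand (in seller-price terms) shifts: Qd = 172 − (P + 27).
New equilibrium: consumers pay $75, sellers receive $48, Q = 97. (Wedge: Pb − Ps = 27.)
Revenue = t · Q = 27 · 97 = $2619.

Tax revenue = $2619 million.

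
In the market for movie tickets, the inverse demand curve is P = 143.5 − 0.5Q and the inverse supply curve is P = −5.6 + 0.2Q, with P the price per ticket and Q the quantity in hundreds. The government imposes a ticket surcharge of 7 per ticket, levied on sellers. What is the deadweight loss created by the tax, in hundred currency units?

Deadweight loss = 35 hundred.

Inverting to Q(P) form: Qd = 287 − 2P; Qs = 5P + 28.
Without the tax, 287 − 2P = 5P + 28 gives 7P = 259, so P* = 37 and Q* = 213.
With the tax collected from sellers, supply shifts: Qs = 5(P − 7) + 28.
New equilibrium: buyers pay 42, sellers receive 35, Q = 203. (Wedge: Pb − Ps = 7.)
Quantity falls by |ΔQ| = |213 − 203| = 10.
DWL = ½ · t · |ΔQ| = ½ · 7 · 10 = 35.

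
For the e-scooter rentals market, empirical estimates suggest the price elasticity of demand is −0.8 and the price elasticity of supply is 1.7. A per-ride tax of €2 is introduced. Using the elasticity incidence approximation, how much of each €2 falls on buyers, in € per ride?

Incidence ratio: buyers' share ≈ εs / (εs + |εd|) = 1.7 / (1.7 + 0.8) = 0.68.
So buyers bear ≈ 0.68 × €2 = €1.36; suppliers bear €0.64.

Buyers bear ≈ €1.36 per ride.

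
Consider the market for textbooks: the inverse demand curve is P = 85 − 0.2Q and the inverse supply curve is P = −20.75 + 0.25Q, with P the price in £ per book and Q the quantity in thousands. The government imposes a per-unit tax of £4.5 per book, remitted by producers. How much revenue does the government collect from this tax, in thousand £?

Tax revenue = £1012.5 thousand.

Inverting to Q(P) form: Qd = 425 − 5P; Qs = 4P + 83.
Before the tax: set 425 − 5P = 4P + 83 → P* = £38, Q* = 235.
With the tax collected from producers, supply shifts: Qs = 4(P − 4.5) + 83.
Solving gives Q = 225 with buyers paying £40 and producers receiving £35.5 (the £4.5 wedge).
Revenue = t · Q = 4.5 · 225 = £1012.5.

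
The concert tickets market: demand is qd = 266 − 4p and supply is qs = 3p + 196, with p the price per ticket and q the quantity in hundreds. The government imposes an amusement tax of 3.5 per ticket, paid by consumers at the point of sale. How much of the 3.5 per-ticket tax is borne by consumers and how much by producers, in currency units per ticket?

Without the tax, 266 − 4p = 3p + 196 gives 7p = 70, so p* = 10 and q* = 226.
With the tax collected from consumers, demand (in seller-price terms) shifts: qd = 266 − 4(p + 3.5).
Solving gives q = 220 with consumers paying 11.5 and producers receiving 8 (the 3.5 wedge).
Burden on consumers: 1.5; on producers: 2. (They sum to 3.5.)
The less price-elastic side of the market bears the larger share of a per-unit tax.

Consumers bear 1.5 per ticket; producers bear 2 per ticket.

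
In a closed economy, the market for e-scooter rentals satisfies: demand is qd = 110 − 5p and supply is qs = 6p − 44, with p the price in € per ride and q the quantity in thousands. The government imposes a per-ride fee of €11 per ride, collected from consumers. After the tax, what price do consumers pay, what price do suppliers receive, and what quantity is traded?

Before the tax: set 110 − 5p = 6p − 44 → p* = €14, q* = 40.
With the tax collected from consumers, demand (in seller-price terms) shifts: qd = 110 − 5(p + 11).
Solving gives q = 10 with consumers paying €20 and suppliers receiving €9 (the €11 wedge).

Consumers pay €20; suppliers receive €9; quantity = 10.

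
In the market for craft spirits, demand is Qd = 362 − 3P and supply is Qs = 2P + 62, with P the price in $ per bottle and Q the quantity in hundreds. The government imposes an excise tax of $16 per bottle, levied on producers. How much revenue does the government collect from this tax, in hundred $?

Without the tax, 362 − 3P = 2P + 62 gives 5P = 300, so P* = $60 and Q* = 182.
With the tax collected from producers, supply shifts: Qs = 2(P − 16) + 62.
New equilibrium: buyers pay $66.4, producers receive $50.4, Q = 162.8. (Wedge: Pb − Ps = 16.)
Revenue = t · Q = 16 · 162.8 = $2604.8.

Tax revenue = $2604.8 hundred.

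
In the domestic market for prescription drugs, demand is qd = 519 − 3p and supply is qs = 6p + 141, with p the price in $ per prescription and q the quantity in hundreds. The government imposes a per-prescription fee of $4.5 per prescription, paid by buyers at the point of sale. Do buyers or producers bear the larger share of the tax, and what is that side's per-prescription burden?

Without the tax, 519 − 3p = 6p + 141 gives 9p = 378, so p* = $42 and q* = 393.
With the tax collected from buyers, demand (in seller-price terms) shifts: qd = 519 − 3(p + 4.5).
New equilibrium: buyers pay $45, producers receive $40.5, q = 384. (Wedge: pb − ps = 4.5.)
Per-prescription burden: buyers $3, producers $1.5.
Buyers take the larger share because demand is less price-elastic here (demand slope 3 vs supply slope 6).
The less price-elastic side of the market bears the larger share of a per-unit tax.

Buyers bear the larger share: $3 per prescription.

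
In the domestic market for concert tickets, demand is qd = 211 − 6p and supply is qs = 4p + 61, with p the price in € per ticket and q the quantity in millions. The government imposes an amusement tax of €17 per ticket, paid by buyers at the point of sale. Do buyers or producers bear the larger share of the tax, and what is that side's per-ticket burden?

Before the tax: set 211 − 6p = 4p + 61 → p* = €15, q* = 121.
With the tax collected from buyers, demand (in seller-price terms) shifts: qd = 211 − 6(p + 17).
New equilibrium: buyers pay €21.8, producers receive €4.8, q = 80.2. (Wedge: pb − ps = 17.)
Per-ticket burden: buyers €6.8, producers €10.2.
Producers take the larger share because supply is less price-elastic here (demand slope 6 vs supply slope 4).

Producers bear the larger share: €10.2 per ticket.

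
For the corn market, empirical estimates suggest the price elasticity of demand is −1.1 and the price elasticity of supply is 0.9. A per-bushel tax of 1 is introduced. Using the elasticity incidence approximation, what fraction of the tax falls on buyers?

Buyers' share ≈ 0.45.

Incidence ratio: buyers' share ≈ εs / (εs + |εd|) = 0.9 / (0.9 + 1.1) = 0.45.
Supply is the less elastic side, so buyers bear the smaller share.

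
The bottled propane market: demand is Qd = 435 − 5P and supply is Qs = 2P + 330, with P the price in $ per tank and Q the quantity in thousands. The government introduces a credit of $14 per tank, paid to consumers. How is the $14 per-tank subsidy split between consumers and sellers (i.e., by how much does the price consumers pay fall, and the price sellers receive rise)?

Without the subsidy, 435 − 5P = 2P + 330 gives 7P = 105, so P* = $15 and Q* = 360.
With a per-unit subsidy paid to consumers, each effectively pays P − 14, so demand becomes Qd = 435 − 5(P − 14).
New equilibrium: consumers pay $11, sellers receive $25, Q = 380. (Wedge: Pb − Ps = −14.)
Gain to consumers: $4; to sellers: $10. (They sum to $14.)

Consumers gain $4 per tank; sellers gain $10 per tank.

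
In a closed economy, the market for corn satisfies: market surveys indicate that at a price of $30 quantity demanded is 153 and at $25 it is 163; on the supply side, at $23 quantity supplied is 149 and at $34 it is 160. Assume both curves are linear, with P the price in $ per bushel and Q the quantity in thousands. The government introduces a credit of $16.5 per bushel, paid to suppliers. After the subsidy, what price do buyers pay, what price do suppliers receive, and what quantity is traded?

Buyers pay $23.5; suppliers receive $40; quantity = 166.

Demand slope: (163 − 153)/(25 − 30) = -2, so Qd = 213 − 2P.
Supply slope: (160 − 149)/(34 − 23) = 1, so Qs = P + 126.
Without the subsidy, 213 − 2P = P + 126 gives 3P = 87, so P* = $29 and Q* = 155.
With a per-unit subsidy paid to suppliers, each receives P + 16.5 per unit sold, so supply becomes Qs = (P + 16.5) + 126.
New equilibrium: buyers pay $23.5, suppliers receive $40, Q = 166. (Wedge: Pb − Ps = −16.5.)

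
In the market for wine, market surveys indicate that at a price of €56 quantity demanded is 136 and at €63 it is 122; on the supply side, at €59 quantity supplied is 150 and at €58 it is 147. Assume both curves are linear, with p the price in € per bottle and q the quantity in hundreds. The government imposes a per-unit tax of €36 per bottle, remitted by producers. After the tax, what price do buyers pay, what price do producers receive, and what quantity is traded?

Buyers pay €76.6; producers receive €40.6; quantity = 94.8.

Demand slope: (122 − 136)/(63 − 56) = -2, so qd = 248 − 2p.
Supply slope: (147 − 150)/(58 − 59) = 3, so qs = 3p − 27.
Before the tax: set 248 − 2p = 3p − 27 → p* = €55, q* = 138.
With the tax collected from producers, supply shifts: qs = 3(p − 36) − 27.
Solving gives q = 94.8 with buyers paying €76.6 and producers receiving €40.6 (the €36 wedge).
The less price-elastic side of the market bears the larger share of a per-unit tax.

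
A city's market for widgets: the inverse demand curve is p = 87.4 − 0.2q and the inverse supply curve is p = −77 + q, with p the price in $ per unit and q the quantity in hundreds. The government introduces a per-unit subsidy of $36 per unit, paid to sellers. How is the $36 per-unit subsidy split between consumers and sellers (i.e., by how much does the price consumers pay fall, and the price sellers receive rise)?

Consumers gain $6 per unit; sellers gain $30 per unit.

Rewrite in direct form: qd = 437 − 5p and qs = p + 77.
Before the subsidy: set 437 − 5p = p + 77 → p* = $60, q* = 137.
With a per-unit subsidy paid to sellers, each receives p + 36 per unit sold, so supply becomes qs = (p + 36) + 77.
New equilibrium: consumers pay $54, sellers receive $90, q = 167. (Wedge: pb − ps = −36.)
Gain to consumers: $6; to sellers: $30. (They sum to $36.)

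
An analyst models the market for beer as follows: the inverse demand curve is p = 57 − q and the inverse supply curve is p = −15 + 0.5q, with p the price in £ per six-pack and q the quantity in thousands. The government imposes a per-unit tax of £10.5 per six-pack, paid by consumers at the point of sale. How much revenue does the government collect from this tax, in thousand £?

Tax revenue = £430.5 thousand.

Rewrite in direct form: qd = 57 − p and qs = 2p + 30.
Before the tax: set 57 − p = 2p + 30 → p* = £9, q* = 48.
With the tax collected from consumers, demand (in seller-price terms) shifts: qd = 57 − (p + 10.5).
New equilibrium: consumers pay £16, suppliers receive £5.5, q = 41. (Wedge: pb − ps = 10.5.)
Revenue = t · Q = 10.5 · 41 = £430.5.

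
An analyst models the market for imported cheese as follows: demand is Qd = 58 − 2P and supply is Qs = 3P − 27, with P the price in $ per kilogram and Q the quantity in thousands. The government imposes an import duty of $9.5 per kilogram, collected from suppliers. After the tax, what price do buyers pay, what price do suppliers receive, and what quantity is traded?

Without the tax, 58 − 2P = 3P − 27 gives 5P = 85, so P* = $17 and Q* = 24.
With the tax collected from suppliers, supply shifts: Qs = 3(P − 9.5) − 27.
New equilibrium: buyers pay $22.7, suppliers receive $13.2, Q = 12.6. (Wedge: Pb − Ps = 9.5.)
The less price-elastic side of the market bears the larger share of a per-unit tax.

Buyers pay $22.7; suppliers receive $13.2; quantity = 12.6.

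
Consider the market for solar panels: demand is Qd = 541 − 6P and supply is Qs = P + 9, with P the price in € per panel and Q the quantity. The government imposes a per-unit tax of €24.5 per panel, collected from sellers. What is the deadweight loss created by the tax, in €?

Without the tax, 541 − 6P = P + 9 gives 7P = 532, so P* = €76 and Q* = 85.
With the tax collected from sellers, supply shifts: Qs = (P − 24.5) + 9.
New equilibrium: buyers pay €79.5, sellers receive €55, Q = 64. (Wedge: Pb − Ps = 24.5.)
Quantity falls by |ΔQ| = |85 − 64| = 21.
DWL = ½ · t · |ΔQ| = ½ · 24.5 · 21 = €257.25.

Deadweight loss = €257.25.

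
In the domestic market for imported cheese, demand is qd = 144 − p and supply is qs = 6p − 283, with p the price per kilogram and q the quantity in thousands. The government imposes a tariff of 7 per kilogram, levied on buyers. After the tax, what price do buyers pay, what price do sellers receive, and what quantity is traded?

Without the tax, 144 − p = 6p − 283 gives 7p = 427, so p* = 61 and q* = 83.
With the tax collected from buyers, demand (in seller-price terms) shifts: qd = 144 − (p + 7).
New equilibrium: buyers pay 67, sellers receive 60, q = 77. (Wedge: pb − ps = 7.)
The less price-elastic side of the market bears the larger share of a per-unit tax.

Buyers pay 67; sellers receive 60; quantity = 77.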